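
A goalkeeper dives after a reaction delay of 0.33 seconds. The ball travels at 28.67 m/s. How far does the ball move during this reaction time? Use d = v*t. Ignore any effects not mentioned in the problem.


d = v * t
d = 28.67 * 0.33
d = 9.4611 m

9.4611 m


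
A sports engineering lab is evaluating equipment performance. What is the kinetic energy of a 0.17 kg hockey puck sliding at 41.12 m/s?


KE = 0.5 * m * v^2
KE = 0.5 * 0.17 * 41.12^2
KE = 0.5 * 0.17 * 1690.8544 = 143.7226 J

143.7226 J


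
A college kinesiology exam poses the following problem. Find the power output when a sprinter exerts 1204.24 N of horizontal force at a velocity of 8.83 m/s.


P = F * v
P = 1204.24 * 8.83
P = 10633.4392 W

10633.4392 W


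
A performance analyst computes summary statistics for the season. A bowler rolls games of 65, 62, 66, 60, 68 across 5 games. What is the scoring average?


Average = sum / n
Sum = 321
Average = 321 / 5 = 64.2

64.2


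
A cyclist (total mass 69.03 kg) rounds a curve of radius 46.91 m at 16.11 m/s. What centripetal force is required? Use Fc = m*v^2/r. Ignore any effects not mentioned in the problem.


Fc = m * v^2 / r
v^2 = 16.11^2 = 259.5321
Fc = 69.03 * 259.5321 / 46.91
Fc = 17915.5009 / 46.91 = 381.9122 N

381.9122 N


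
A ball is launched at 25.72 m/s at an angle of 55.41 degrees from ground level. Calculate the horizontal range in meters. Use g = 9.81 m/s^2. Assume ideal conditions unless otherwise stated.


R = v^2 * sin(2*theta) / g
Convert angle to radians: theta = 55.41 deg = 0.9671 rad
sin(2*theta) = sin(1.9342) = 0.9347
R = 25.72^2 * 0.9347 / 9.81
R = 661.5184 * 0.9347 / 9.81 = 63.0298 m

63.0298 m


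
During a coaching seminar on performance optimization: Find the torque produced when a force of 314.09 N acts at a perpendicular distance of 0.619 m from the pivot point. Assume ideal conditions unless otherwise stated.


tau = F * d
tau = 314.09 * 0.619
tau = 194.4217 N*m

194.4217 N*m


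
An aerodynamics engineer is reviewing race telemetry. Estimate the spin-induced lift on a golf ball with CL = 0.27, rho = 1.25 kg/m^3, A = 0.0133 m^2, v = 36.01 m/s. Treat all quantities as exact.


FM = 0.5 * CL * rho * A * v^2
FM = 0.5 * 0.27 * 1.25 * 0.0133 * 36.01^2
v^2 = 1296.7201
FM = 0.5 * 0.27 * 1.25 * 0.0133 * 1296.7201 = 2.9103 N

2.9103 N


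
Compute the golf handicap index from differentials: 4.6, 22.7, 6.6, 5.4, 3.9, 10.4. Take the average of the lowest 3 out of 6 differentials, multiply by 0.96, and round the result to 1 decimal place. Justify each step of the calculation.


All differentials: 4.6, 22.7, 6.6, 5.4, 3.9, 10.4
Sorted: 3.9, 4.6, 5.4, 6.6, 10.4, 22.7
Best 3: 3.9, 4.6, 5.4
Average of best = 13.9 / 3 = 4.6333
Raw index = 4.6333 * 0.96 = 4.448
Handicap index = round(4.448, 1) = 4.4

4.4


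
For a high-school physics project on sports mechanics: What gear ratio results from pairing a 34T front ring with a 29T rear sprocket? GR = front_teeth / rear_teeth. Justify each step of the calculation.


GR = front_teeth / rear_teeth
GR = 34 / 29
GR = 1.1724

1.1724


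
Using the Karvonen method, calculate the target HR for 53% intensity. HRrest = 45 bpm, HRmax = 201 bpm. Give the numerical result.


Target = HRrest + pct*(HRmax - HRrest)
Heart rate reserve = HRmax - HRrest = 201 - 45 = 156 bpm
Fraction = 53% = 0.53
Target = 45 + 0.53 * 156
Target = 45 + 82.68 = 127.68 bpm

127.68 bpm


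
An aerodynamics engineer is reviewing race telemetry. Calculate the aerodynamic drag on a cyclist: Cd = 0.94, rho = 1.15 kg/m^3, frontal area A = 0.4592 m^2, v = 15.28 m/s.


Fd = 0.5 * Cd * rho * A * v^2
Fd = 0.5 * 0.94 * 1.15 * 0.4592 * 15.28^2
v^2 = 233.4784
Fd = 0.5 * 0.94 * 1.15 * 0.4592 * 233.4784 = 57.9488 N

57.9488 N


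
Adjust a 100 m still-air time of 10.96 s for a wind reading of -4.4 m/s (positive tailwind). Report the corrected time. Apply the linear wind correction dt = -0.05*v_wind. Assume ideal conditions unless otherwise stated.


dt = -0.05 * v_wind = -0.05 * -4.4 = 0.22 s
t_corrected = t_still + dt = 10.96 + (0.22)
t_corrected = 11.18 s

11.18 s


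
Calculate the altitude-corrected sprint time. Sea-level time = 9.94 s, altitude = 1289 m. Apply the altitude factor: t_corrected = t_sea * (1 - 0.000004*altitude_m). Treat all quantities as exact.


Correction factor = 1 - 0.000004 * 1289 = 0.994844
t_corrected = t_sea * factor = 9.94 * 0.994844
t_corrected = 9.8887 s

9.8887 s


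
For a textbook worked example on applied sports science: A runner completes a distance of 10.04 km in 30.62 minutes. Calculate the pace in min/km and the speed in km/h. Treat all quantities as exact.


Pace = time / distance = 30.62 min / 10.04 km = 3.0498 min/km
Speed = distance / time_in_hours = 10.04 / 0.5103 hr
Speed = 19.6734 km/h

3.0498 min/km, 19.6734 km/h


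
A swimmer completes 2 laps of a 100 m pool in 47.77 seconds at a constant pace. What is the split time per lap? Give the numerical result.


Split time = total_time / n_laps = 47.77 / 2
Split time = 23.885 s per lap

23.885 s


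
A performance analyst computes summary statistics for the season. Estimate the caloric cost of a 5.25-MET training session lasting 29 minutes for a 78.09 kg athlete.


kcal = MET * mass * time_hr
Convert time: 29 min = 0.4833 hr
kcal = 5.25 * 78.09 * 0.4833
kcal = 198.1534 kcal

198.1534 kcal


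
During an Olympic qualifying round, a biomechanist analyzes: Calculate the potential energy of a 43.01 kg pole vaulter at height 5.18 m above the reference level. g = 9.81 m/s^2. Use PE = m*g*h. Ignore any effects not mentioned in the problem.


PE = m * g * h
PE = 43.01 * 9.81 * 5.18
PE = 421.9281 * 5.18 = 2185.5876 J

2185.5876 J


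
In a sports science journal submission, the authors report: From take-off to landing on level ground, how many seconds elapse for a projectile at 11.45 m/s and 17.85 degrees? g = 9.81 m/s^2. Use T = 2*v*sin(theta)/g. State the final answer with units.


T = 2*v*sin(theta)/g
sin(theta) = sin(17.85 deg) = 0.3065
T = 2*11.45*0.3065 / 9.81
T = 7.0194 / 9.81 = 0.7155 s

0.7155 s


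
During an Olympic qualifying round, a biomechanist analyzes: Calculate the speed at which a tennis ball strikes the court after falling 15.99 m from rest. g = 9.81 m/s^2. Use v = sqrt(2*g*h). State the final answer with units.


v = sqrt(2 * g * h)
v = sqrt(2 * 9.81 * 15.99)
v = sqrt(313.7238) = 17.7122 m/s

17.7122 m/s


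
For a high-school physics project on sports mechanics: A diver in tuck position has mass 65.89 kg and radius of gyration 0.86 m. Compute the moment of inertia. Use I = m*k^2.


I = m * k^2
I = 65.89 * 0.86^2
I = 65.89 * 0.7396 = 48.7322 kg*m^2

48.7322 kg*m^2


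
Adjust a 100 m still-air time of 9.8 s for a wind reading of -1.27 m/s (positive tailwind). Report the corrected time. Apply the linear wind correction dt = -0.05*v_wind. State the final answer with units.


dt = -0.05 * v_wind = -0.05 * -1.27 = 0.0635 s
t_corrected = t_still + dt = 9.8 + (0.0635)
t_corrected = 9.8635 s

9.8635 s


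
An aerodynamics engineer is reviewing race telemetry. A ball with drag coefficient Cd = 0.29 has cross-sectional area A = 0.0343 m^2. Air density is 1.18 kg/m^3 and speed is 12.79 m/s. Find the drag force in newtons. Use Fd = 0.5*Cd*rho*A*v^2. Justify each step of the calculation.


Fd = 0.5 * Cd * rho * A * v^2
Fd = 0.5 * 0.29 * 1.18 * 0.0343 * 12.79^2
v^2 = 163.5841
Fd = 0.5 * 0.29 * 1.18 * 0.0343 * 163.5841 = 0.96 N

0.96 N


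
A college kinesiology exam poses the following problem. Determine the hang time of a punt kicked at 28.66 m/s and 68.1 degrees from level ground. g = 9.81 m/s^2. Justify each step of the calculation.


T = 2*v*sin(theta)/g
sin(theta) = sin(68.1 deg) = 0.9278
T = 2*28.66*0.9278 / 9.81
T = 53.1836 / 9.81 = 5.4214 s

5.4214 s


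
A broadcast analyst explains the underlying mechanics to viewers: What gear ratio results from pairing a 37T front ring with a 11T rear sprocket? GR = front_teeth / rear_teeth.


GR = front_teeth / rear_teeth
GR = 37 / 11
GR = 3.3636

3.3636


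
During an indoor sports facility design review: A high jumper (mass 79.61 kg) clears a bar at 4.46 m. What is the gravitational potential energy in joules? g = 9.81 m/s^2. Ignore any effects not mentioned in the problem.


PE = m * g * h
PE = 79.61 * 9.81 * 4.46
PE = 780.9741 * 4.46 = 3483.1445 J

3483.1445 J


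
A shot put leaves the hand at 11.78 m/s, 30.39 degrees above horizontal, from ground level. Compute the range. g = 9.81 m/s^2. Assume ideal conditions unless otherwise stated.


R = v^2 * sin(2*theta) / g
Convert angle to radians: theta = 30.39 deg = 0.5304 rad
sin(2*theta) = sin(1.0608) = 0.8728
R = 11.78^2 * 0.8728 / 9.81
R = 138.7684 * 0.8728 / 9.81 = 12.3456 m

12.3456 m


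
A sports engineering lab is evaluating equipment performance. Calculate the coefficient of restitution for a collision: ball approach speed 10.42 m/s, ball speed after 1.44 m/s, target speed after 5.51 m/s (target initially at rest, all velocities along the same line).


e = (v2_after - v1_after) / (v1_before - v2_before)
Numerator = 5.51 - 1.44 = 4.07
Denominator = 10.42 - 0 = 10.42
e = 4.07 / 10.42 = 0.3906

0.3906


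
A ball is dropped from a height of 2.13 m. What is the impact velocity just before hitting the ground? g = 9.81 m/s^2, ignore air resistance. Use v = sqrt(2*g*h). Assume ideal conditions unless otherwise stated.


v = sqrt(2 * g * h)
v = sqrt(2 * 9.81 * 2.13)
v = sqrt(41.7906) = 6.4646 m/s

6.4646 m/s


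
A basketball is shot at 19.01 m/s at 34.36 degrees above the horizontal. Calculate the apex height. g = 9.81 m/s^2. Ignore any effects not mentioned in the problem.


H = (v*sin(theta))^2 / (2*g)
vy = v*sin(theta) = 19.01 * sin(34.36 deg) = 10.7291 m/s
H = vy^2 / (2*g) = 115.1129 / (2*9.81)
H = 115.1129 / 19.62 = 5.8671 m

5.8671 m


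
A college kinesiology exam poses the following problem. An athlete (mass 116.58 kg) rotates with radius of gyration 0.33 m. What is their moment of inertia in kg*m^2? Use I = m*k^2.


I = m * k^2
I = 116.58 * 0.33^2
I = 116.58 * 0.1089 = 12.6956 kg*m^2

12.6956 kg*m^2


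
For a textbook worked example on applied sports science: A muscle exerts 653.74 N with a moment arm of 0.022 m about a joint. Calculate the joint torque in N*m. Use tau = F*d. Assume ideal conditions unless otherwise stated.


tau = F * d
tau = 653.74 * 0.022
tau = 14.3823 N*m

14.3823 N*m


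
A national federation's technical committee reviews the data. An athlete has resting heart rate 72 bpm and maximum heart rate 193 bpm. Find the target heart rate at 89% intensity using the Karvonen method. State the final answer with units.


Target = HRrest + pct*(HRmax - HRrest)
Heart rate reserve = HRmax - HRrest = 193 - 72 = 121 bpm
Fraction = 89% = 0.89
Target = 72 + 0.89 * 121
Target = 72 + 107.69 = 179.69 bpm

179.69 bpm


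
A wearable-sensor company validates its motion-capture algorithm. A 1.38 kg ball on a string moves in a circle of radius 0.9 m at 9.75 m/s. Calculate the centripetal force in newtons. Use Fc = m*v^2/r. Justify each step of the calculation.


Fc = m * v^2 / r
v^2 = 9.75^2 = 95.0625
Fc = 1.38 * 95.0625 / 0.9
Fc = 131.1863 / 0.9 = 145.7625 N

145.7625 N


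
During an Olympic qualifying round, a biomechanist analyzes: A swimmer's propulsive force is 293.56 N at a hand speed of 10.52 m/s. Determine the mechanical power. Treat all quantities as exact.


P = F * v
P = 293.56 * 10.52
P = 3088.2512 W

3088.2512 W


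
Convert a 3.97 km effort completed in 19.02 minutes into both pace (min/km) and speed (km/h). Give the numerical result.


Pace = time / distance = 19.02 min / 3.97 km = 4.7909 min/km
Speed = distance / time_in_hours = 3.97 / 0.317 hr
Speed = 12.5237 km/h

4.7909 min/km, 12.5237 km/h


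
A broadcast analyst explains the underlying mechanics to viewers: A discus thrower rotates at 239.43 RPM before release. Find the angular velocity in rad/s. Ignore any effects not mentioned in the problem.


omega = RPM * 2 * pi / 60
omega = 239.43 * 2 * 3.14159 / 60
omega = 1504.3831 / 60 = 25.0731 rad/s

25.0731 rad/s


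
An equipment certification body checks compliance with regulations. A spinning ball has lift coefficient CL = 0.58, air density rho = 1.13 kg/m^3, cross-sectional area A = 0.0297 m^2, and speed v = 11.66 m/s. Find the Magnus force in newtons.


FM = 0.5 * CL * rho * A * v^2
FM = 0.5 * 0.58 * 1.13 * 0.0297 * 11.66^2
v^2 = 135.9556
FM = 0.5 * 0.58 * 1.13 * 0.0297 * 135.9556 = 1.3232 N

1.3232 N


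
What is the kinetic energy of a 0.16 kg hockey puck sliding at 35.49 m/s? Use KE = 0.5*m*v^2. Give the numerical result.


KE = 0.5 * m * v^2
KE = 0.5 * 0.16 * 35.49^2
KE = 0.5 * 0.16 * 1259.5401 = 100.7632 J

100.7632 J


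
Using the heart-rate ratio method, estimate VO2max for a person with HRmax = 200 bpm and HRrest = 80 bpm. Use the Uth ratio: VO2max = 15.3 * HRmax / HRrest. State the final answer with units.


VO2max = 15.3 * HRmax / HRrest
VO2max = 15.3 * 200 / 80
VO2max = 3060 / 80 = 38.25 mL/kg/min

38.25 mL/kg/min


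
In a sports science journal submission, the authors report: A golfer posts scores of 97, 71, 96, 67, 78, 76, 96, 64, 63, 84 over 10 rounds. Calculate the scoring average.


Average = sum / n
Sum = 792
Average = 792 / 10 = 79.2

79.2


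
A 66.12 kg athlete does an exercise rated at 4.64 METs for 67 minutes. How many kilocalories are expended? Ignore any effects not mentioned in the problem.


kcal = MET * mass * time_hr
Convert time: 67 min = 1.1167 hr
kcal = 4.64 * 66.12 * 1.1167
kcal = 342.5898 kcal

342.5898 kcal


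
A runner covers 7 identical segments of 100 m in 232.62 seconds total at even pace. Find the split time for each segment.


Split time = total_time / n_laps = 232.62 / 7
Split time = 33.2314 s per lap

33.2314 s


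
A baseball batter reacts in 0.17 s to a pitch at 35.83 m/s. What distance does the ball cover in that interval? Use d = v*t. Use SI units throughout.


d = v * t
d = 35.83 * 0.17
d = 6.0911 m

6.0911 m


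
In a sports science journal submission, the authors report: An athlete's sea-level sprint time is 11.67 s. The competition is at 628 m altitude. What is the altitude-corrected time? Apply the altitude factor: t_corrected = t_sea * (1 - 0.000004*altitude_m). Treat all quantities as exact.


Correction factor = 1 - 0.000004 * 628 = 0.997488
t_corrected = t_sea * factor = 11.67 * 0.997488
t_corrected = 11.6407 s

11.6407 s


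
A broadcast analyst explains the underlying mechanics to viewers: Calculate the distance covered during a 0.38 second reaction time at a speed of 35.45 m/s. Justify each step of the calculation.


d = v * t
d = 35.45 * 0.38
d = 13.471 m

13.471 m


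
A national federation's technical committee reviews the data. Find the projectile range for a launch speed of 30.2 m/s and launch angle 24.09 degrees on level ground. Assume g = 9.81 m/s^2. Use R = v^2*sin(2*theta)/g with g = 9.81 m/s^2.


R = v^2 * sin(2*theta) / g
Convert angle to radians: theta = 24.09 deg = 0.4204 rad
sin(2*theta) = sin(0.8409) = 0.7452
R = 30.2^2 * 0.7452 / 9.81
R = 912.04 * 0.7452 / 9.81 = 69.2856 m

69.2856 m


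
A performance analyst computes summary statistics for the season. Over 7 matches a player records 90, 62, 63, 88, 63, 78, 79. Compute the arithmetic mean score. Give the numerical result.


Average = sum / n
Sum = 523
Average = 523 / 7 = 74.7143

74.7143


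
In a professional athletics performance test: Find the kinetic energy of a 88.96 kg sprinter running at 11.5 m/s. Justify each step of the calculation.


KE = 0.5 * m * v^2
KE = 0.5 * 88.96 * 11.5^2
KE = 0.5 * 88.96 * 132.25 = 5882.48 J

5882.48 J


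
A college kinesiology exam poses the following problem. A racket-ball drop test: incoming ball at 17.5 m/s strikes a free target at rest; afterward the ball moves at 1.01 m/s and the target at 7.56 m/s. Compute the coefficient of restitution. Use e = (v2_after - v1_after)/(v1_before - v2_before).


e = (v2_after - v1_after) / (v1_before - v2_before)
Numerator = 7.56 - 1.01 = 6.55
Denominator = 17.5 - 0 = 17.5
e = 6.55 / 17.5 = 0.3743

0.3743


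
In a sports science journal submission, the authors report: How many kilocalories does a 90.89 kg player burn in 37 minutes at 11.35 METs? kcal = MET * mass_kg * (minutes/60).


kcal = MET * mass * time_hr
Convert time: 37 min = 0.6167 hr
kcal = 11.35 * 90.89 * 0.6167
kcal = 636.1543 kcal

636.1543 kcal


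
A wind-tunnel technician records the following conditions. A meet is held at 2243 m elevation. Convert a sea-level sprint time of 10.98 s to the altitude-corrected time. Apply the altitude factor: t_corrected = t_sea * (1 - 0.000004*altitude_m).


Correction factor = 1 - 0.000004 * 2243 = 0.991028
t_corrected = t_sea * factor = 10.98 * 0.991028
t_corrected = 10.8815 s

10.8815 s


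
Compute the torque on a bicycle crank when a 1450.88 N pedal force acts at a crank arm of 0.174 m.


tau = F * d
tau = 1450.88 * 0.174
tau = 252.4531 N*m

252.4531 N*m


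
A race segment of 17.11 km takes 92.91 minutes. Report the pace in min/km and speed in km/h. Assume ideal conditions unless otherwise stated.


Pace = time / distance = 92.91 min / 17.11 km = 5.4302 min/km
Speed = distance / time_in_hours = 17.11 / 1.5485 hr
Speed = 11.0494 km/h

5.4302 min/km, 11.0494 km/h


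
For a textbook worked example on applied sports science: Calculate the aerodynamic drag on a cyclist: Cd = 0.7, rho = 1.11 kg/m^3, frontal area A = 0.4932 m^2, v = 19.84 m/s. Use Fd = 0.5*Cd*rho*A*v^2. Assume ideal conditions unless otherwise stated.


Fd = 0.5 * Cd * rho * A * v^2
Fd = 0.5 * 0.7 * 1.11 * 0.4932 * 19.84^2
v^2 = 393.6256
Fd = 0.5 * 0.7 * 1.11 * 0.4932 * 393.6256 = 75.4219 N

75.4219 N


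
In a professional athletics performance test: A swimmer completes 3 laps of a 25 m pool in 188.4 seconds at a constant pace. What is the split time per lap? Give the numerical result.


Split time = total_time / n_laps = 188.4 / 3
Split time = 62.8 s per lap

62.8 s


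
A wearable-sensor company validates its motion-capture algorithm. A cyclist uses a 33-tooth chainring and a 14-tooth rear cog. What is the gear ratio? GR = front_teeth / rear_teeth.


GR = front_teeth / rear_teeth
GR = 33 / 14
GR = 2.3571

2.3571


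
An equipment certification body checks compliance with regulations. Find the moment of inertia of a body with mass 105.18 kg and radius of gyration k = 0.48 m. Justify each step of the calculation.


I = m * k^2
I = 105.18 * 0.48^2
I = 105.18 * 0.2304 = 24.2335 kg*m^2

24.2335 kg*m^2


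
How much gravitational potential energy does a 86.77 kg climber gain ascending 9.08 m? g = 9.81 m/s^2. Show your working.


PE = m * g * h
PE = 86.77 * 9.81 * 9.08
PE = 851.2137 * 9.08 = 7729.0204 J

7729.0204 J


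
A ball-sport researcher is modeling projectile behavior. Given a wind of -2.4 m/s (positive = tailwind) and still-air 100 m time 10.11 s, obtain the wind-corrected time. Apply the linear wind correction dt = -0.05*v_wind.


dt = -0.05 * v_wind = -0.05 * -2.4 = 0.12 s
t_corrected = t_still + dt = 10.11 + (0.12)
t_corrected = 10.23 s

10.23 s


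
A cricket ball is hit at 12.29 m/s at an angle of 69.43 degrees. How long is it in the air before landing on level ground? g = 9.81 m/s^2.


T = 2*v*sin(theta)/g
sin(theta) = sin(69.43 deg) = 0.9362
T = 2*12.29*0.9362 / 9.81
T = 23.0129 / 9.81 = 2.3459 s

2.3459 s


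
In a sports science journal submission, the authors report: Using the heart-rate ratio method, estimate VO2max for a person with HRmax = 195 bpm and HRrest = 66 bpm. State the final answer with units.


VO2max = 15.3 * HRmax / HRrest
VO2max = 15.3 * 195 / 66
VO2max = 2983.5 / 66 = 45.2045 mL/kg/min

45.2045 mL/kg/min


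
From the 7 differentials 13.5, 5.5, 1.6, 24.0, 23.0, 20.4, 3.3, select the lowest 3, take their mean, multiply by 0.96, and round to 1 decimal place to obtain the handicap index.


All differentials: 13.5, 5.5, 1.6, 24.0, 23.0, 20.4, 3.3
Sorted: 1.6, 3.3, 5.5, 13.5, 20.4, 23.0, 24.0
Best 3: 1.6, 3.3, 5.5
Average of best = 10.4 / 3 = 3.4667
Raw index = 3.4667 * 0.96 = 3.328
Handicap index = round(3.328, 1) = 3.3

3.3


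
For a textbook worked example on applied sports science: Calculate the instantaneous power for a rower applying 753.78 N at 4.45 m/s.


P = F * v
P = 753.78 * 4.45
P = 3354.321 W

3354.321 W


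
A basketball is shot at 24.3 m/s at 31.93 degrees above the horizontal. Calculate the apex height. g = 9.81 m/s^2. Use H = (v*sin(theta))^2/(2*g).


H = (v*sin(theta))^2 / (2*g)
vy = v*sin(theta) = 24.3 * sin(31.93 deg) = 12.8519 m/s
H = vy^2 / (2*g) = 165.1701 / (2*9.81)
H = 165.1701 / 19.62 = 8.4185 m

8.4185 m


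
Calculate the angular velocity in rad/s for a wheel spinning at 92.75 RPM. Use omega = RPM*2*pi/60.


omega = RPM * 2 * pi / 60
omega = 92.75 * 2 * 3.14159 / 60
omega = 582.7654 / 60 = 9.7128 rad/s

9.7128 rad/s


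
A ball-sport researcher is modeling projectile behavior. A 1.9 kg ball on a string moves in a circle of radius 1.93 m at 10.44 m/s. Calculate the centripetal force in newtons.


Fc = m * v^2 / r
v^2 = 10.44^2 = 108.9936
Fc = 1.9 * 108.9936 / 1.93
Fc = 207.0878 / 1.93 = 107.2994 N

107.2994 N


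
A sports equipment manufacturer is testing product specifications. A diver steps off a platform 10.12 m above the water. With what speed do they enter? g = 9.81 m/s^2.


v = sqrt(2 * g * h)
v = sqrt(2 * 9.81 * 10.12)
v = sqrt(198.5544) = 14.0909 m/s

14.0909 m/s


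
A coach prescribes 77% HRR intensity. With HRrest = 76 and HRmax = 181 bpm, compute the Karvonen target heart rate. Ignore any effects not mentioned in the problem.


Target = HRrest + pct*(HRmax - HRrest)
Heart rate reserve = HRmax - HRrest = 181 - 76 = 105 bpm
Fraction = 77% = 0.77
Target = 76 + 0.77 * 105
Target = 76 + 80.85 = 156.85 bpm

156.85 bpm


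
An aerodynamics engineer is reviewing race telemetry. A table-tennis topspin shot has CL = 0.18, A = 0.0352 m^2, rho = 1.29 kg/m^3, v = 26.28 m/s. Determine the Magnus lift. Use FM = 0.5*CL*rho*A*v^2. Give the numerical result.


FM = 0.5 * CL * rho * A * v^2
FM = 0.5 * 0.18 * 1.29 * 0.0352 * 26.28^2
v^2 = 690.6384
FM = 0.5 * 0.18 * 1.29 * 0.0352 * 690.6384 = 2.8224 N

2.8224 N


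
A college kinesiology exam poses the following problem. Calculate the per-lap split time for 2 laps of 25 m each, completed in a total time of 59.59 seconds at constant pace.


Split time = total_time / n_laps = 59.59 / 2
Split time = 29.795 s per lap

29.795 s


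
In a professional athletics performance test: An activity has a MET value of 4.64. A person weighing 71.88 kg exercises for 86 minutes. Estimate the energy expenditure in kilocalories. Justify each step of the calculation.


kcal = MET * mass * time_hr
Convert time: 86 min = 1.4333 hr
kcal = 4.64 * 71.88 * 1.4333
kcal = 478.0499 kcal

478.0499 kcal


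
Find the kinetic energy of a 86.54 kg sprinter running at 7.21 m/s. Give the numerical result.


KE = 0.5 * m * v^2
KE = 0.5 * 86.54 * 7.21^2
KE = 0.5 * 86.54 * 51.9841 = 2249.352 J

2249.352 J


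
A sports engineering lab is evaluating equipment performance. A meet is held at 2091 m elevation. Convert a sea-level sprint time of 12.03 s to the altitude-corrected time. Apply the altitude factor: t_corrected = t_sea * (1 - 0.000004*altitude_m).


Correction factor = 1 - 0.000004 * 2091 = 0.991636
t_corrected = t_sea * factor = 12.03 * 0.991636
t_corrected = 11.9294 s

11.9294 s


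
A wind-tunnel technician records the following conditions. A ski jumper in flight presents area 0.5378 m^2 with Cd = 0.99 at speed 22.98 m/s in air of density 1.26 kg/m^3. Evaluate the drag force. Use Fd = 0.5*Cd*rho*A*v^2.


Fd = 0.5 * Cd * rho * A * v^2
Fd = 0.5 * 0.99 * 1.26 * 0.5378 * 22.98^2
v^2 = 528.0804
Fd = 0.5 * 0.99 * 1.26 * 0.5378 * 528.0804 = 177.1318 N

177.1318 N


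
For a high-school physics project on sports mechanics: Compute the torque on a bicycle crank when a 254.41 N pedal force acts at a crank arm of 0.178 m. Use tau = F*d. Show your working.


tau = F * d
tau = 254.41 * 0.178
tau = 45.285 N*m

45.285 N*m


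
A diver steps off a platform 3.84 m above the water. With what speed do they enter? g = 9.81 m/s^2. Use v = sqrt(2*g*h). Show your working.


v = sqrt(2 * g * h)
v = sqrt(2 * 9.81 * 3.84)
v = sqrt(75.3408) = 8.6799 m/s

8.6799 m/s


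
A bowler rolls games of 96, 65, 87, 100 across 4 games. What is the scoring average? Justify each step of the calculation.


Average = sum / n
Sum = 348
Average = 348 / 4 = 87

87


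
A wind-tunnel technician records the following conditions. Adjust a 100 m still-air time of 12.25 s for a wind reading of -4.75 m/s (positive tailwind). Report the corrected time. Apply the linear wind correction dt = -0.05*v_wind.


dt = -0.05 * v_wind = -0.05 * -4.75 = 0.2375 s
t_corrected = t_still + dt = 12.25 + (0.2375)
t_corrected = 12.4875 s

12.4875 s


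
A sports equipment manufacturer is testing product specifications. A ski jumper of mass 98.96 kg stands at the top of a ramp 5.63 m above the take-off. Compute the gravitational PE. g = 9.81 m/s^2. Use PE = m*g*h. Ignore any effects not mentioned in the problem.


PE = m * g * h
PE = 98.96 * 9.81 * 5.63
PE = 970.7976 * 5.63 = 5465.5905 J

5465.5905 J


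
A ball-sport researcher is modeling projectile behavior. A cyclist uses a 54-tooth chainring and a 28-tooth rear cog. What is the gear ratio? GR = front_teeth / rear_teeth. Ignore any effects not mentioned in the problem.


GR = front_teeth / rear_teeth
GR = 54 / 28
GR = 1.9286

1.9286


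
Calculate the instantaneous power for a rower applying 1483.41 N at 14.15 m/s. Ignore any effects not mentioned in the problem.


P = F * v
P = 1483.41 * 14.15
P = 20990.2515 W

20990.2515 W


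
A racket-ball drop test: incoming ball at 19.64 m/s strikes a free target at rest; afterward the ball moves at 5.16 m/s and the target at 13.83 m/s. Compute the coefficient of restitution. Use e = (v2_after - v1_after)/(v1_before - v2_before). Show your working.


e = (v2_after - v1_after) / (v1_before - v2_before)
Numerator = 13.83 - 5.16 = 8.67
Denominator = 19.64 - 0 = 19.64
e = 8.67 / 19.64 = 0.4414

0.4414


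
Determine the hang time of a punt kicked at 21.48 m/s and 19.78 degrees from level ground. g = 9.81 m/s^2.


T = 2*v*sin(theta)/g
sin(theta) = sin(19.78 deg) = 0.3384
T = 2*21.48*0.3384 / 9.81
T = 14.5381 / 9.81 = 1.482 s

1.482 s


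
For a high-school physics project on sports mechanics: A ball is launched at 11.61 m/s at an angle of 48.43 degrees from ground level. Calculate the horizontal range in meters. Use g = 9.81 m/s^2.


R = v^2 * sin(2*theta) / g
Convert angle to radians: theta = 48.43 deg = 0.8453 rad
sin(2*theta) = sin(1.6905) = 0.9928
R = 11.61^2 * 0.9928 / 9.81
R = 134.7921 * 0.9928 / 9.81 = 13.6419 m

13.6419 m


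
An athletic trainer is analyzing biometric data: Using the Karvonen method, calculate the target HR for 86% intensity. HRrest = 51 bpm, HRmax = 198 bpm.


Target = HRrest + pct*(HRmax - HRrest)
Heart rate reserve = HRmax - HRrest = 198 - 51 = 147 bpm
Fraction = 86% = 0.86
Target = 51 + 0.86 * 147
Target = 51 + 126.42 = 177.42 bpm

177.42 bpm


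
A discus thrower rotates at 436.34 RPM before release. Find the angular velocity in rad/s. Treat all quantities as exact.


omega = RPM * 2 * pi / 60
omega = 436.34 * 2 * 3.14159 / 60
omega = 2741.6051 / 60 = 45.6934 rad/s

45.6934 rad/s


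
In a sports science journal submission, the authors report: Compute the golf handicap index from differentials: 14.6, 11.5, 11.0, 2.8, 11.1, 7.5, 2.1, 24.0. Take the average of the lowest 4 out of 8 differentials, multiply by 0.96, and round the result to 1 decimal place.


All differentials: 14.6, 11.5, 11.0, 2.8, 11.1, 7.5, 2.1, 24.0
Sorted: 2.1, 2.8, 7.5, 11.0, 11.1, 11.5, 14.6, 24.0
Best 4: 2.1, 2.8, 7.5, 11.0
Average of best = 23.4 / 4 = 5.85
Raw index = 5.85 * 0.96 = 5.616
Handicap index = round(5.616, 1) = 5.6

5.6


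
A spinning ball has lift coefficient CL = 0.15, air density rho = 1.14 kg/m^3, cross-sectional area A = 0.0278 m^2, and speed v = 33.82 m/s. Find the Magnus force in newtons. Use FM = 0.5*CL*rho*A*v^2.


FM = 0.5 * CL * rho * A * v^2
FM = 0.5 * 0.15 * 1.14 * 0.0278 * 33.82^2
v^2 = 1143.7924
FM = 0.5 * 0.15 * 1.14 * 0.0278 * 1143.7924 = 2.7187 N

2.7187 N


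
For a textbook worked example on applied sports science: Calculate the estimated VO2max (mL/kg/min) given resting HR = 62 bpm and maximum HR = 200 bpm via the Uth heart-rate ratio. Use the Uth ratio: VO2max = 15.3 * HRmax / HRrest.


VO2max = 15.3 * HRmax / HRrest
VO2max = 15.3 * 200 / 62
VO2max = 3060 / 62 = 49.3548 mL/kg/min

49.3548 mL/kg/min


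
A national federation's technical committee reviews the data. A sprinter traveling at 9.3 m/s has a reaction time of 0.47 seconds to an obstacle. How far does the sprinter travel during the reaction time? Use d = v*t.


d = v * t
d = 9.3 * 0.47
d = 4.371 m

4.371 m


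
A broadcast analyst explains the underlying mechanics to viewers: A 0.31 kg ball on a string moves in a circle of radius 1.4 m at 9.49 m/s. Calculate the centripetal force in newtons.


Fc = m * v^2 / r
v^2 = 9.49^2 = 90.0601
Fc = 0.31 * 90.0601 / 1.4
Fc = 27.9186 / 1.4 = 19.9419 N

19.9419 N


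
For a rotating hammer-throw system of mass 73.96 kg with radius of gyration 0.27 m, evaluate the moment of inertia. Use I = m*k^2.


I = m * k^2
I = 73.96 * 0.27^2
I = 73.96 * 0.0729 = 5.3917 kg*m^2

5.3917 kg*m^2


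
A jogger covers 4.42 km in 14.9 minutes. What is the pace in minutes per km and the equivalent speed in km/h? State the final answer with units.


Pace = time / distance = 14.9 min / 4.42 km = 3.371 min/km
Speed = distance / time_in_hours = 4.42 / 0.2483 hr
Speed = 17.7987 km/h

3.371 min/km, 17.7987 km/h


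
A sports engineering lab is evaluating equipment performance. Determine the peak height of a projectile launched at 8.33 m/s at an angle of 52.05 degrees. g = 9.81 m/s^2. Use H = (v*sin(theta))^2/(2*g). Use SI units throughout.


H = (v*sin(theta))^2 / (2*g)
vy = v*sin(theta) = 8.33 * sin(52.05 deg) = 6.5686 m/s
H = vy^2 / (2*g) = 43.1465 / (2*9.81)
H = 43.1465 / 19.62 = 2.1991 m

2.1991 m


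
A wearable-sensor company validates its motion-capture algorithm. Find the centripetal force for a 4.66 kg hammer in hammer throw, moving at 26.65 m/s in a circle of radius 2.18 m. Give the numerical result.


Fc = m * v^2 / r
v^2 = 26.65^2 = 710.2225
Fc = 4.66 * 710.2225 / 2.18
Fc = 3309.6368 / 2.18 = 1518.182 N

1518.182 N


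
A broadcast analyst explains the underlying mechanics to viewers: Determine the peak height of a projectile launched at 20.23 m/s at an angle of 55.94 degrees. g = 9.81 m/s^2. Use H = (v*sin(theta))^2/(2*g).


H = (v*sin(theta))^2 / (2*g)
vy = v*sin(theta) = 20.23 * sin(55.94 deg) = 16.7596 m/s
H = vy^2 / (2*g) = 280.8833 / (2*9.81)
H = 280.8833 / 19.62 = 14.3162 m

14.3162 m


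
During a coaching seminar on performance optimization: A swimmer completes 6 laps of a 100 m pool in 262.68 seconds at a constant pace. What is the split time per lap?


Split time = total_time / n_laps = 262.68 / 6
Split time = 43.78 s per lap

43.78 s


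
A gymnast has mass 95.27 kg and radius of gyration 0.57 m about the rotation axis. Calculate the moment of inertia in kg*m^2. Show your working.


I = m * k^2
I = 95.27 * 0.57^2
I = 95.27 * 0.3249 = 30.9532 kg*m^2

30.9532 kg*m^2


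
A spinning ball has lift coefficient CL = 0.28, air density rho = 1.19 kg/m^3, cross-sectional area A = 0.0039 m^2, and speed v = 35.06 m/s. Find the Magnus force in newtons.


FM = 0.5 * CL * rho * A * v^2
FM = 0.5 * 0.28 * 1.19 * 0.0039 * 35.06^2
v^2 = 1229.2036
FM = 0.5 * 0.28 * 1.19 * 0.0039 * 1229.2036 = 0.7987 N

0.7987 N


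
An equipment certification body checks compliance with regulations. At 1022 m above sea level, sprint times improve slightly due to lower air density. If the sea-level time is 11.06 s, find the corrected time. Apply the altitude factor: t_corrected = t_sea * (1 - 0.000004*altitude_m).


Correction factor = 1 - 0.000004 * 1022 = 0.995912
t_corrected = t_sea * factor = 11.06 * 0.995912
t_corrected = 11.0148 s

11.0148 s


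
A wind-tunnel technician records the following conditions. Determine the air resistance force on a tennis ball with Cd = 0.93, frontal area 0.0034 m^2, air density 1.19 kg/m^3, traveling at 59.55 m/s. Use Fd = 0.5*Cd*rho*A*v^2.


Fd = 0.5 * Cd * rho * A * v^2
Fd = 0.5 * 0.93 * 1.19 * 0.0034 * 59.55^2
v^2 = 3546.2025
Fd = 0.5 * 0.93 * 1.19 * 0.0034 * 3546.2025 = 6.6718 N

6.6718 N


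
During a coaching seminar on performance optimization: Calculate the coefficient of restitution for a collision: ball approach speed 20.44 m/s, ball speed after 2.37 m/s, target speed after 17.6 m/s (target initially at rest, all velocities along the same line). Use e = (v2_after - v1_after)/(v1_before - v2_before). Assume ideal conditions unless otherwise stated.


e = (v2_after - v1_after) / (v1_before - v2_before)
Numerator = 17.6 - 2.37 = 15.23
Denominator = 20.44 - 0 = 20.44
e = 15.23 / 20.44 = 0.7451

0.7451


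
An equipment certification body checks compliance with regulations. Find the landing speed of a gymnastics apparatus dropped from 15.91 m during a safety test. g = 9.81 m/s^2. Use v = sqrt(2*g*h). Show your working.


v = sqrt(2 * g * h)
v = sqrt(2 * 9.81 * 15.91)
v = sqrt(312.1542) = 17.6679 m/s

17.6679 m/s


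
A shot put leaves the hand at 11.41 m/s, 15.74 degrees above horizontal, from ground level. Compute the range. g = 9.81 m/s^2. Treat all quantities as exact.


R = v^2 * sin(2*theta) / g
Convert angle to radians: theta = 15.74 deg = 0.2747 rad
sin(2*theta) = sin(0.5494) = 0.5222
R = 11.41^2 * 0.5222 / 9.81
R = 130.1881 * 0.5222 / 9.81 = 6.9301 m

6.9301 m


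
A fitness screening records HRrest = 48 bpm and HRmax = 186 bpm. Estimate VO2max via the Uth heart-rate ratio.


VO2max = 15.3 * HRmax / HRrest
VO2max = 15.3 * 186 / 48
VO2max = 2845.8 / 48 = 59.2875 mL/kg/min

59.2875 mL/kg/min


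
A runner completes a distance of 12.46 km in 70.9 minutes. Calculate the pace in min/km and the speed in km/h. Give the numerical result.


Pace = time / distance = 70.9 min / 12.46 km = 5.6902 min/km
Speed = distance / time_in_hours = 12.46 / 1.1817 hr
Speed = 10.5444 km/h

5.6902 min/km, 10.5444 km/h


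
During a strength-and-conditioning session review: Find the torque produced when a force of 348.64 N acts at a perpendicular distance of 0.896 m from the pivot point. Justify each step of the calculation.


tau = F * d
tau = 348.64 * 0.896
tau = 312.3814 N*m

312.3814 N*m


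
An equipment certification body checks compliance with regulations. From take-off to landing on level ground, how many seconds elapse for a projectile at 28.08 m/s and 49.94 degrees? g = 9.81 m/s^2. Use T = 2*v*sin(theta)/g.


T = 2*v*sin(theta)/g
sin(theta) = sin(49.94 deg) = 0.7654
T = 2*28.08*0.7654 / 9.81
T = 42.9832 / 9.81 = 4.3816 s

4.3816 s


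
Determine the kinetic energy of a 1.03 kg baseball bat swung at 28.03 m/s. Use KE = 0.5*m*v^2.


KE = 0.5 * m * v^2
KE = 0.5 * 1.03 * 28.03^2
KE = 0.5 * 1.03 * 785.6809 = 404.6257 J

404.6257 J


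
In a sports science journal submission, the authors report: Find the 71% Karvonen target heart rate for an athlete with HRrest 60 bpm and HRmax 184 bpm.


Target = HRrest + pct*(HRmax - HRrest)
Heart rate reserve = HRmax - HRrest = 184 - 60 = 124 bpm
Fraction = 71% = 0.71
Target = 60 + 0.71 * 124
Target = 60 + 88.04 = 148.04 bpm

148.04 bpm


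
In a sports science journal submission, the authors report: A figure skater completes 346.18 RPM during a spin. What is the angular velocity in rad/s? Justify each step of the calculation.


omega = RPM * 2 * pi / 60
omega = 346.18 * 2 * 3.14159 / 60
omega = 2175.1131 / 60 = 36.2519 rad/s

36.2519 rad/s


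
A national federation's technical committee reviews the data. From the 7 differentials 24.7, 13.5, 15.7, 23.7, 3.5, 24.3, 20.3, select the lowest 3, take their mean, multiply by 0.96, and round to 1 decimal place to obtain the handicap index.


All differentials: 24.7, 13.5, 15.7, 23.7, 3.5, 24.3, 20.3
Sorted: 3.5, 13.5, 15.7, 20.3, 23.7, 24.3, 24.7
Best 3: 3.5, 13.5, 15.7
Average of best = 32.7 / 3 = 10.9
Raw index = 10.9 * 0.96 = 10.464
Handicap index = round(10.464, 1) = 10.5

10.5


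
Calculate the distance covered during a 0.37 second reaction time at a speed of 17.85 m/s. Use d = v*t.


d = v * t
d = 17.85 * 0.37
d = 6.6045 m

6.6045 m


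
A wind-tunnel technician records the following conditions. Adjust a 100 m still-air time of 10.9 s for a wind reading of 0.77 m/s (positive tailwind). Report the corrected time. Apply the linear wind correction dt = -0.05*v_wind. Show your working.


dt = -0.05 * v_wind = -0.05 * 0.77 = -0.0385 s
t_corrected = t_still + dt = 10.9 + (-0.0385)
t_corrected = 10.8615 s

10.8615 s


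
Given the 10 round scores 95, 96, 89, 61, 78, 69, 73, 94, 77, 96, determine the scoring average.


Average = sum / n
Sum = 828
Average = 828 / 10 = 82.8

82.8


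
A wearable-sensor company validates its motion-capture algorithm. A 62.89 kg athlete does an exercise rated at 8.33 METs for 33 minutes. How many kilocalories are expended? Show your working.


kcal = MET * mass * time_hr
Convert time: 33 min = 0.55 hr
kcal = 8.33 * 62.89 * 0.55
kcal = 288.1305 kcal

288.1305 kcal


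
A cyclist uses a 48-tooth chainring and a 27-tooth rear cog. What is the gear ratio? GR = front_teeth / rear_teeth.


GR = front_teeth / rear_teeth
GR = 48 / 27
GR = 1.7778

1.7778


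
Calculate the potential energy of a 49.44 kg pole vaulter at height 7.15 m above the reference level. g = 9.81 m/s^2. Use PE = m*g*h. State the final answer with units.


PE = m * g * h
PE = 49.44 * 9.81 * 7.15
PE = 485.0064 * 7.15 = 3467.7958 J

3467.7958 J


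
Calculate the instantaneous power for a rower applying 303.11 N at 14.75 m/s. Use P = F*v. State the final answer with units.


P = F * v
P = 303.11 * 14.75
P = 4470.8725 W

4470.8725 W


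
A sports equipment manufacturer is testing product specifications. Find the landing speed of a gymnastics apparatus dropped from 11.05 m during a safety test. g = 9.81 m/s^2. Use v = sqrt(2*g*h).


v = sqrt(2 * g * h)
v = sqrt(2 * 9.81 * 11.05)
v = sqrt(216.801) = 14.7242 m/s

14.7242 m/s


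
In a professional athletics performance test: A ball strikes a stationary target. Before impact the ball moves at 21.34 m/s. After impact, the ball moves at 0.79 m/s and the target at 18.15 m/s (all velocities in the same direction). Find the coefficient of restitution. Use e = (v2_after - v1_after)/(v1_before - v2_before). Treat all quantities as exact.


e = (v2_after - v1_after) / (v1_before - v2_before)
Numerator = 18.15 - 0.79 = 17.36
Denominator = 21.34 - 0 = 21.34
e = 17.36 / 21.34 = 0.8135

0.8135


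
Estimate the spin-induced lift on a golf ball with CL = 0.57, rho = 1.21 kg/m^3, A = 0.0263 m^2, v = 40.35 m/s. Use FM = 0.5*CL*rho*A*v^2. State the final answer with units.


FM = 0.5 * CL * rho * A * v^2
FM = 0.5 * 0.57 * 1.21 * 0.0263 * 40.35^2
v^2 = 1628.1225
FM = 0.5 * 0.57 * 1.21 * 0.0263 * 1628.1225 = 14.7663 N

14.7663 N


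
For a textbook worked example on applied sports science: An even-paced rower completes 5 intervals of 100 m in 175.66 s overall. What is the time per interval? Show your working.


Split time = total_time / n_laps = 175.66 / 5
Split time = 35.132 s per lap

35.132 s


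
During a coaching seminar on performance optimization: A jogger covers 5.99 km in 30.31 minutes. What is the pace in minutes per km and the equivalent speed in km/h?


Pace = time / distance = 30.31 min / 5.99 km = 5.0601 min/km
Speed = distance / time_in_hours = 5.99 / 0.5052 hr
Speed = 11.8575 km/h

5.0601 min/km, 11.8575 km/h
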